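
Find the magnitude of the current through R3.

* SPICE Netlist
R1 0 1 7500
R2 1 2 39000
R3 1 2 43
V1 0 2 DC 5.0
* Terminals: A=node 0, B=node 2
Nodal analysis, taking node 2 as the 0 V reference.
Source V1 fixes V_0 = 5 V.
KCL at each unknown node (sum of currents leaving = 0; resistances in Ω):
  Node 1: (V_1 - 5)/7500 + (V_1 - 0)/39000 + (V_1 - 0)/43 = 0
Collecting terms: 0.02341 × V_1 = 0.0006667  =>  V_1 = 0.02847 V
I_R3 = (V_1 - V_2)/R3 = (0.02847 - 0)/43 = 0.0006621 A
|I_R3| = 0.0006621 A

Final answer: |I_R3| = 0.0006621 A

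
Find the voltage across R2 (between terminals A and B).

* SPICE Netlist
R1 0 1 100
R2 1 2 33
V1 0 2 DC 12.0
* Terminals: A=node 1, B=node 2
R1 and R2 are in series across V1 (node 0 → node 1 → node 2), and the output A–B is taken across R2, so this is a voltage divider.
Series current: I = V1/(R1 + R2) = 12/(100 + 33) = 12/133 = 0.09023 A
V_R2 = I × R2 = V1 × R2/(R1 + R2) = 12 × 33/133 = 2.977 V

Final answer: 2.977 V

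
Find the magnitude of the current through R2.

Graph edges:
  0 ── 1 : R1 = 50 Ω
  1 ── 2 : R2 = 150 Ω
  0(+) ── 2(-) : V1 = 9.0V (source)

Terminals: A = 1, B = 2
Nodal analysis, taking node 2 as the 0 V reference.
Source V1 fixes V_0 = 9 V.
KCL at each unknown node (sum of currents leaving = 0; resistances in Ω):
  Node 1: (V_1 - 9)/50 + (V_1 - 0)/150 = 0
Collecting terms: 0.02667 × V_1 = 0.18  =>  V_1 = 6.75 V
I_R2 = (V_1 - V_2)/R2 = (6.75 - 0)/150 = 0.045 A
|I_R2| = 0.045 A

Final answer: |I_R2| = 0.045 A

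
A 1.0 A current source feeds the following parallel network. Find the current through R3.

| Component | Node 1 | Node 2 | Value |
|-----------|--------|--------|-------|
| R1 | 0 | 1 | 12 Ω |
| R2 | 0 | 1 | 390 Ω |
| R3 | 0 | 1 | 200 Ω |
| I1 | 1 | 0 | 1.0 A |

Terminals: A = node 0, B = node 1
All resistors sit directly between nodes 0 and 1, so they are in parallel and share one voltage V; the full source current 1 A splits among them.
1/R_par = 1/12 + 1/390 + 1/200 = 0.0909 S  =>  R_par = 11 Ω
V = I × R_par = 1 × 11 = 11 V
I_R3 = V/R3 = 11/200 = 0.05501 A

Final answer: 0.05501 A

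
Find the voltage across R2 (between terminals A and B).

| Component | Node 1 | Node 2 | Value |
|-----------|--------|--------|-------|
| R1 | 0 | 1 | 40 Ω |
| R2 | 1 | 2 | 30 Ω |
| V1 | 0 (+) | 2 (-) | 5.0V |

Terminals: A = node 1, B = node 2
R1 and R2 are in series across V1 (node 0 → node 1 → node 2), and the output A–B is taken across R2, so this is a voltage divider.
Series current: I = V1/(R1 + R2) = 5/(40 + 30) = 5/70 = 0.07143 A
V_R2 = I × R2 = V1 × R2/(R1 + R2) = 5 × 30/70 = 2.143 V

Final answer: 2.143 V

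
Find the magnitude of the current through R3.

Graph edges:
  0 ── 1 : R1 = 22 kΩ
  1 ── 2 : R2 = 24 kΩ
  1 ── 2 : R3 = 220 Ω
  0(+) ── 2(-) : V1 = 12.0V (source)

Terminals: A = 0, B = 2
Nodal analysis, taking node 2 as the 0 V reference.
Source V1 fixes V_0 = 12 V.
KCL at each unknown node (sum of currents leaving = 0; resistances in Ω):
  Node 1: (V_1 - 12)/22000 + (V_1 - 0)/24000 + (V_1 - 0)/220 = 0
Collecting terms: 0.004633 × V_1 = 0.0005455  =>  V_1 = 0.1177 V
I_R3 = (V_1 - V_2)/R3 = (0.1177 - 0)/220 = 0.0005352 A
|I_R3| = 0.0005352 A

Final answer: |I_R3| = 0.0005352 A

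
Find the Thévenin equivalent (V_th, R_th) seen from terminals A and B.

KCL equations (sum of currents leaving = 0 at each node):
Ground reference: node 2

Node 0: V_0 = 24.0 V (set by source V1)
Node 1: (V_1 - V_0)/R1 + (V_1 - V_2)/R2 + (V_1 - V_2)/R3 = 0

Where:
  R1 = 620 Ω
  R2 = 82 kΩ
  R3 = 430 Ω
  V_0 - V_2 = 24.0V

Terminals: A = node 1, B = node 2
Step 1 — V_th is the open-circuit voltage V_A - V_B (nothing connected across the terminals).
Nodal analysis, taking node 2 as the 0 V reference.
Source V1 fixes V_0 = 24 V.
KCL at each unknown node (sum of currents leaving = 0; resistances in Ω):
  Node 1: (V_1 - 24)/620 + (V_1 - 0)/82000 + (V_1 - 0)/430 = 0
Collecting terms: 0.003951 × V_1 = 0.03871  =>  V_1 = 9.798 V
V_th = V_1 - V_2 = 9.798 - 0 = 9.798 V
Step 2 — R_th: zero the source — replace V1 by a short circuit (node 2 merges into node 0) — and find the resistance seen between A (node 1) and B (node 0).
Reduce the network between node 1 (A) and node 0 (B) by series/parallel combination:
  Rp1 = R1 ‖ R2 ‖ R3 (parallel, all between nodes 0 and 1) = 1/(1/620 + 1/82000 + 1/430) = 253.1 Ω
R_th = 253.1 Ω

Final answer: V_th = 9.798 V, R_th = 253.1 Ω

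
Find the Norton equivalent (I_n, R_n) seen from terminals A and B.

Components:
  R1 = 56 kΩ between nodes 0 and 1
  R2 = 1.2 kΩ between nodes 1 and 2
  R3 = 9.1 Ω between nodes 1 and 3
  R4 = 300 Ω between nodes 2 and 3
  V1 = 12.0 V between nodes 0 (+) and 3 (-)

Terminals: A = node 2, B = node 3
Find the Thévenin equivalent first; then I_n = V_th/R_th and R_n = R_th.
Step 1 — V_th is the open-circuit voltage V_A - V_B (nothing connected across the terminals).
Nodal analysis, taking node 3 as the 0 V reference.
Source V1 fixes V_0 = 12 V.
KCL at each unknown node (sum of currents leaving = 0; resistances in Ω):
  Node 1: (V_1 - 12)/56000 + (V_1 - V_2)/1200 + (V_1 - 0)/9.1 = 0
  Node 2: (V_2 - V_1)/1200 + (V_2 - 0)/300 = 0
Collecting terms (coefficients in siemens):
  0.1107·V_1 - 0.0008333·V_2 = 0.0002143
  0.004167·V_2 - 0.0008333·V_1 = 0
Determinant D = (0.1107)(0.004167) - (-0.0008333)(-0.0008333) = 0.0004607
V_1 = [(0.0002143)(0.004167) - (-0.0008333)(0)]/D = 0.001938 V
V_2 = [(0.1107)(0) - (0.0002143)(-0.0008333)]/D = 0.0003876 V
V_th = V_2 - V_3 = 0.0003876 - 0 = 0.0003876 V
Step 2 — R_th: zero the source — replace V1 by a short circuit (node 3 merges into node 0) — and find the resistance seen between A (node 2) and B (node 0).
Reduce the network between node 2 (A) and node 0 (B) by series/parallel combination:
  Rp1 = R1 ‖ R3 (parallel, both between nodes 0 and 1) = 1/(1/56000 + 1/9.1) = 9.099 Ω
  Rs1 = R2 + Rp1 (series, joined only at node 1) = 1200 + 9.099 = 1209 Ω
  Rp2 = R4 ‖ Rs1 (parallel, both between nodes 0 and 2) = 1/(1/300 + 1/1209) = 240.4 Ω
R_th = 240.4 Ω
I_n = V_th/R_th = 0.0003876/240.4 = 0.000001613 A, and R_n = R_th = 240.4 Ω

Final answer: I_n = 1.613e-06 A, R_n = 240.4 Ω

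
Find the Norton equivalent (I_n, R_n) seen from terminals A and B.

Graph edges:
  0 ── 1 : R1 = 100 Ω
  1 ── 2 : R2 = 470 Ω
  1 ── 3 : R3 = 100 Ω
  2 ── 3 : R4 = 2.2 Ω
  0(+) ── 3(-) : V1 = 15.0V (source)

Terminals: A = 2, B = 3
Find the Thévenin equivalent first; then I_n = V_th/R_th and R_n = R_th.
Step 1 — V_th is the open-circuit voltage V_A - V_B (nothing connected across the terminals).
Nodal analysis, taking node 3 as the 0 V reference.
Source V1 fixes V_0 = 15 V.
KCL at each unknown node (sum of currents leaving = 0; resistances in Ω):
  Node 1: (V_1 - 15)/100 + (V_1 - V_2)/470 + (V_1 - 0)/100 = 0
  Node 2: (V_2 - V_1)/470 + (V_2 - 0)/2.2 = 0
Collecting terms (coefficients in siemens):
  0.02213·V_1 - 0.002128·V_2 = 0.15
  0.4567·V_2 - 0.002128·V_1 = 0
Determinant D = (0.02213)(0.4567) - (-0.002128)(-0.002128) = 0.0101
V_1 = [(0.15)(0.4567) - (-0.002128)(0)]/D = 6.782 V
V_2 = [(0.02213)(0) - (0.15)(-0.002128)]/D = 0.0316 V
V_th = V_2 - V_3 = 0.0316 - 0 = 0.0316 V
Step 2 — R_th: zero the source — replace V1 by a short circuit (node 3 merges into node 0) — and find the resistance seen between A (node 2) and B (node 0).
Reduce the network between node 2 (A) and node 0 (B) by series/parallel combination:
  Rp1 = R1 ‖ R3 (parallel, both between nodes 0 and 1) = 1/(1/100 + 1/100) = 50 Ω
  Rs1 = R2 + Rp1 (series, joined only at node 1) = 470 + 50 = 520 Ω
  Rp2 = R4 ‖ Rs1 (parallel, both between nodes 0 and 2) = 1/(1/2.2 + 1/520) = 2.191 Ω
R_th = 2.191 Ω
I_n = V_th/R_th = 0.0316/2.191 = 0.01442 A, and R_n = R_th = 2.191 Ω

Final answer: I_n = 0.01442 A, R_n = 2.191 Ω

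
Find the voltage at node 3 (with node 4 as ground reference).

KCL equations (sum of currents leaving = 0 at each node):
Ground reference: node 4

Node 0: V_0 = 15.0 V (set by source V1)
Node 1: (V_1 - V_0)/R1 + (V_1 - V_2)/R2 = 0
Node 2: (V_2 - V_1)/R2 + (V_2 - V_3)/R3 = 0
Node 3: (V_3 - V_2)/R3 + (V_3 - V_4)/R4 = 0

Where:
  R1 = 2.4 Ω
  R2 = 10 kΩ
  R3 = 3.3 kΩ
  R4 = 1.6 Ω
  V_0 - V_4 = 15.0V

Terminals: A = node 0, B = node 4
Nodal analysis, taking node 4 as the 0 V reference.
Source V1 fixes V_0 = 15 V.
KCL at each unknown node (sum of currents leaving = 0; resistances in Ω):
  Node 1: (V_1 - 15)/2.4 + (V_1 - V_2)/10000 = 0
  Node 2: (V_2 - V_1)/10000 + (V_2 - V_3)/3300 = 0
  Node 3: (V_3 - V_2)/3300 + (V_3 - 0)/1.6 = 0
Collecting terms (coefficients in siemens):
  0.4168·V_1 - 0.0001·V_2 = 6.25
  0.000403·V_2 - 0.0001·V_1 - 0.000303·V_3 = 0
  0.6253·V_3 - 0.000303·V_2 = 0
Solving these 3 simultaneous equations (Gaussian elimination) gives:
  V_1 = 15 V, V_2 = 3.722 V, V_3 = 0.001804 V
The requested potential is V_3 = 0.001804 V.

Final answer: V_3 = 0.001804 V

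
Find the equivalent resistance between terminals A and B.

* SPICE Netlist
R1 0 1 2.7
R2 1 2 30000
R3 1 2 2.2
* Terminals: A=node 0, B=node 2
Reduce the network between node 0 (A) and node 2 (B) by series/parallel combination:
  Rp1 = R2 ‖ R3 (parallel, both between nodes 1 and 2) = 1/(1/30000 + 1/2.2) = 2.2 Ω
  Rs1 = R1 + Rp1 (series, joined only at node 1) = 2.7 + 2.2 = 4.9 Ω
R_eq = 4.9 Ω

Final answer: 4.9 Ω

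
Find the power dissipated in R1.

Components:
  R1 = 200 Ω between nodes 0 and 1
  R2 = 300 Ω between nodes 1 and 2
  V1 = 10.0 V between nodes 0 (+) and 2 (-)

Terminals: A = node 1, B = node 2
Nodal analysis, taking node 2 as the 0 V reference.
Source V1 fixes V_0 = 10 V.
KCL at each unknown node (sum of currents leaving = 0; resistances in Ω):
  Node 1: (V_1 - 10)/200 + (V_1 - 0)/300 = 0
Collecting terms: 0.008333 × V_1 = 0.05  =>  V_1 = 6 V
I_R1 = (V_0 - V_1)/R1 = (10 - 6)/200 = 0.02 A
P_R1 = I_R1² × R1 = (0.02)² × 200 = 0.08 W

Final answer: 0.08 W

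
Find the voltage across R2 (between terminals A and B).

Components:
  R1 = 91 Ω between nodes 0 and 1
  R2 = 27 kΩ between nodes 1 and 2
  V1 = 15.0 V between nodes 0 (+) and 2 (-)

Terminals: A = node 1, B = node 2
R1 and R2 are in series across V1 (node 0 → node 1 → node 2), and the output A–B is taken across R2, so this is a voltage divider.
Series current: I = V1/(R1 + R2) = 15/(91 + 27000) = 15/27090 = 0.0005537 A
V_R2 = I × R2 = V1 × R2/(R1 + R2) = 15 × 27000/27090 = 14.95 V

Final answer: 14.95 V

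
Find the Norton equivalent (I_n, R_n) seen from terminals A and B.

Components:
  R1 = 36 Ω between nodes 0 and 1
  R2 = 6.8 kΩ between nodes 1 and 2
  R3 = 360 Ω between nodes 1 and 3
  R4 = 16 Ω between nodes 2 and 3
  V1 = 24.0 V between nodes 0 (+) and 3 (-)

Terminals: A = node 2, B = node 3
Find the Thévenin equivalent first; then I_n = V_th/R_th and R_n = R_th.
Step 1 — V_th is the open-circuit voltage V_A - V_B (nothing connected across the terminals).
Nodal analysis, taking node 3 as the 0 V reference.
Source V1 fixes V_0 = 24 V.
KCL at each unknown node (sum of currents leaving = 0; resistances in Ω):
  Node 1: (V_1 - 24)/36 + (V_1 - V_2)/6800 + (V_1 - 0)/360 = 0
  Node 2: (V_2 - V_1)/6800 + (V_2 - 0)/16 = 0
Collecting terms (coefficients in siemens):
  0.0307·V_1 - 0.0001471·V_2 = 0.6667
  0.06265·V_2 - 0.0001471·V_1 = 0
Determinant D = (0.0307)(0.06265) - (-0.0001471)(-0.0001471) = 0.001923
V_1 = [(0.6667)(0.06265) - (-0.0001471)(0)]/D = 21.71 V
V_2 = [(0.0307)(0) - (0.6667)(-0.0001471)]/D = 0.05097 V
V_th = V_2 - V_3 = 0.05097 - 0 = 0.05097 V
Step 2 — R_th: zero the source — replace V1 by a short circuit (node 3 merges into node 0) — and find the resistance seen between A (node 2) and B (node 0).
Reduce the network between node 2 (A) and node 0 (B) by series/parallel combination:
  Rp1 = R1 ‖ R3 (parallel, both between nodes 0 and 1) = 1/(1/36 + 1/360) = 32.73 Ω
  Rs1 = R2 + Rp1 (series, joined only at node 1) = 6800 + 32.73 = 6833 Ω
  Rp2 = R4 ‖ Rs1 (parallel, both between nodes 0 and 2) = 1/(1/16 + 1/6833) = 15.96 Ω
R_th = 15.96 Ω
I_n = V_th/R_th = 0.05097/15.96 = 0.003193 A, and R_n = R_th = 15.96 Ω

Final answer: I_n = 0.003193 A, R_n = 15.96 Ω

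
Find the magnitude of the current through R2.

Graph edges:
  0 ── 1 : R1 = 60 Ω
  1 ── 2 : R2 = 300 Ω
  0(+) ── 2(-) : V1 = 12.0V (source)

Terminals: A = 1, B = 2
Nodal analysis, taking node 2 as the 0 V reference.
Source V1 fixes V_0 = 12 V.
KCL at each unknown node (sum of currents leaving = 0; resistances in Ω):
  Node 1: (V_1 - 12)/60 + (V_1 - 0)/300 = 0
Collecting terms: 0.02 × V_1 = 0.2  =>  V_1 = 10 V
I_R2 = (V_1 - V_2)/R2 = (10 - 0)/300 = 0.03333 A
|I_R2| = 0.03333 A

Final answer: |I_R2| = 0.03333 A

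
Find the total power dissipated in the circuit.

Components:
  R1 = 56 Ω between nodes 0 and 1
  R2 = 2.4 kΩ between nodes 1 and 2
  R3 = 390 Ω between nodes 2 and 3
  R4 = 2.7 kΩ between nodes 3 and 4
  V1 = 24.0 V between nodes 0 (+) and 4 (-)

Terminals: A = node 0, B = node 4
Nodal analysis, taking node 4 as the 0 V reference.
Source V1 fixes V_0 = 24 V.
KCL at each unknown node (sum of currents leaving = 0; resistances in Ω):
  Node 1: (V_1 - 24)/56 + (V_1 - V_2)/2400 = 0
  Node 2: (V_2 - V_1)/2400 + (V_2 - V_3)/390 = 0
  Node 3: (V_3 - V_2)/390 + (V_3 - 0)/2700 = 0
Collecting terms (coefficients in siemens):
  0.01827·V_1 - 0.0004167·V_2 = 0.4286
  0.002981·V_2 - 0.0004167·V_1 - 0.002564·V_3 = 0
  0.002934·V_3 - 0.002564·V_2 = 0
Solving these 3 simultaneous equations (Gaussian elimination) gives:
  V_1 = 23.76 V, V_2 = 13.37 V, V_3 = 11.68 V
Power in each resistor, P = (ΔV)²/R:
  P_R1 = (24 - 23.76)²/56 = 0.001049 W
  P_R2 = (23.76 - 13.37)²/2400 = 0.04494 W
  P_R3 = (13.37 - 11.68)²/390 = 0.007303 W
  P_R4 = (11.68 - 0)²/2700 = 0.05056 W
P_total = P_R1 + P_R2 + P_R3 + P_R4 = 0.1039 W

Final answer: 0.1039 W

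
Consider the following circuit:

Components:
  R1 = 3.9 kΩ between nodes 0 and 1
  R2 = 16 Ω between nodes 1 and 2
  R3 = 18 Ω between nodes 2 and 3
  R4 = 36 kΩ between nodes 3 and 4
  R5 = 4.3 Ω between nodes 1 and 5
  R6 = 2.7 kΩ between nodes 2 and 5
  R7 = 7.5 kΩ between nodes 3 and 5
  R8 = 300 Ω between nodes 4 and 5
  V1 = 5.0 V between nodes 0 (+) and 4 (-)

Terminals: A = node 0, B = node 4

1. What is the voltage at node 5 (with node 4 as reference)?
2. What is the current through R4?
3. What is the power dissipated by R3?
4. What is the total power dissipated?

Nodal analysis, taking node 4 as the 0 V reference.
Source V1 fixes V_0 = 5 V.
KCL at each unknown node (sum of currents leaving = 0; resistances in Ω):
  Node 1: (V_1 - 5)/3900 + (V_1 - V_2)/16 + (V_1 - V_5)/4.3 = 0
  Node 2: (V_2 - V_1)/16 + (V_2 - V_3)/18 + (V_2 - V_5)/2700 = 0
  Node 3: (V_3 - V_2)/18 + (V_3 - 0)/36000 + (V_3 - V_5)/7500 = 0
  Node 5: (V_5 - V_1)/4.3 + (V_5 - V_2)/2700 + (V_5 - V_3)/7500 + (V_5 - 0)/300 = 0
Collecting terms (coefficients in siemens):
  0.2953·V_1 - 0.0625·V_2 - 0.2326·V_5 = 0.001282
  0.1184·V_2 - 0.0625·V_1 - 0.05556·V_3 - 0.0003704·V_5 = 0
  0.05572·V_3 - 0.05556·V_2 - 0.0001333·V_5 = 0
  0.2364·V_5 - 0.2326·V_1 - 0.0003704·V_2 - 0.0001333·V_3 = 0
Solving these 4 simultaneous equations (Gaussian elimination) gives:
  V_1 = 0.3591 V, V_2 = 0.3589 V, V_3 = 0.3587 V, V_5 = 0.354 V
Part 1:
  Read off the nodal solution: V_5 = 0.354 V
Part 2:
  I_R4 = (V_3 - V_4)/R4 = (0.3587 - 0)/36000 = 0.000009963 A
  Magnitude: I_R4 = 0.000009963 A
Part 3:
  I_R3 = (V_2 - V_3)/R3 = (0.3589 - 0.3587)/18 = 0.00001059 A
  P_R3 = I_R3² × R3 = (0.00001059)² × 18 = 0.000000002017 W
Part 4:
  Power in each resistor, P = (ΔV)²/R:
    P_R1 = (5 - 0.3591)²/3900 = 0.005523 W
    P_R2 = (0.3591 - 0.3589)²/16 = 0.000000002456 W
    P_R3 = (0.3589 - 0.3587)²/18 = 0.000000002017 W
    P_R4 = (0.3587 - 0)²/36000 = 0.000003574 W
    P_R5 = (0.3591 - 0.354)²/4.3 = 0.000005963 W
    P_R6 = (0.3589 - 0.354)²/2700 = 0.000000008768 W
    P_R7 = (0.3587 - 0.354)²/7500 = 0.000000002914 W
    P_R8 = (0 - 0.354)²/300 = 0.0004177 W
  P_total = P_R1 + P_R2 + P_R3 + P_R4 + P_R5 + P_R6 + P_R7 + P_R8 = 0.00595 W

Final answers:
1. V_5 = 0.354 V
2. I_R4 = 9.963e-06 A
3. P_R3 = 2.017e-09 W
4. P_total = 0.00595 W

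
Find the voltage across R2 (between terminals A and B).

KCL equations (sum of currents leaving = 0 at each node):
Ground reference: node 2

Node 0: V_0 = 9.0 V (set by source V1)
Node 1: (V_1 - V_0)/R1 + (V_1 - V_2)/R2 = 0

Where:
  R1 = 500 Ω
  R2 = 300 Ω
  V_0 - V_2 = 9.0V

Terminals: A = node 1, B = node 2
R1 and R2 are in series across V1 (node 0 → node 1 → node 2), and the output A–B is taken across R2, so this is a voltage divider.
Series current: I = V1/(R1 + R2) = 9/(500 + 300) = 9/800 = 0.01125 A
V_R2 = I × R2 = V1 × R2/(R1 + R2) = 9 × 300/800 = 3.375 V

Final answer: 3.375 V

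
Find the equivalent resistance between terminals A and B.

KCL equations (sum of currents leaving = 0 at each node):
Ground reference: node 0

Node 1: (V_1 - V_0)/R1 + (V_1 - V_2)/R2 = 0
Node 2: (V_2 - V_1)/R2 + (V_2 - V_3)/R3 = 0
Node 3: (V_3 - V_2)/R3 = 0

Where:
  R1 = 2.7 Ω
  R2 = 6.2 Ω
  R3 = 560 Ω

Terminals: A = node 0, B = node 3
Reduce the network between node 0 (A) and node 3 (B) by series/parallel combination:
  Rs1 = R1 + R2 (series, joined only at node 1) = 2.7 + 6.2 = 8.9 Ω
  Rs2 = R3 + Rs1 (series, joined only at node 2) = 560 + 8.9 = 568.9 Ω
R_eq = 568.9 Ω

Final answer: 568.9 Ω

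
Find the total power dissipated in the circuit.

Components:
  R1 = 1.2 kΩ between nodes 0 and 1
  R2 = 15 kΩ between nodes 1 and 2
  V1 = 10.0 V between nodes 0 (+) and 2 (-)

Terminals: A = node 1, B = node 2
Nodal analysis, taking node 2 as the 0 V reference.
Source V1 fixes V_0 = 10 V.
KCL at each unknown node (sum of currents leaving = 0; resistances in Ω):
  Node 1: (V_1 - 10)/1200 + (V_1 - 0)/15000 = 0
Collecting terms: 0.0009 × V_1 = 0.008333  =>  V_1 = 9.259 V
Power in each resistor, P = (ΔV)²/R:
  P_R1 = (10 - 9.259)²/1200 = 0.0004572 W
  P_R2 = (9.259 - 0)²/15000 = 0.005716 W
P_total = P_R1 + P_R2 = 0.006173 W

Final answer: 0.006173 W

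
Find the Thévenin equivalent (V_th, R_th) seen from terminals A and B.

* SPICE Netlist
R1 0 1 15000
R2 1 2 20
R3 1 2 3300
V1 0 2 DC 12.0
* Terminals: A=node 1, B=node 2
Step 1 — V_th is the open-circuit voltage V_A - V_B (nothing connected across the terminals).
Nodal analysis, taking node 2 as the 0 V reference.
Source V1 fixes V_0 = 12 V.
KCL at each unknown node (sum of currents leaving = 0; resistances in Ω):
  Node 1: (V_1 - 12)/15000 + (V_1 - 0)/20 + (V_1 - 0)/3300 = 0
Collecting terms: 0.05037 × V_1 = 0.0008  =>  V_1 = 0.01588 V
V_th = V_1 - V_2 = 0.01588 - 0 = 0.01588 V
Step 2 — R_th: zero the source — replace V1 by a short circuit (node 2 merges into node 0) — and find the resistance seen between A (node 1) and B (node 0).
Reduce the network between node 1 (A) and node 0 (B) by series/parallel combination:
  Rp1 = R1 ‖ R2 ‖ R3 (parallel, all between nodes 0 and 1) = 1/(1/15000 + 1/20 + 1/3300) = 19.85 Ω
R_th = 19.85 Ω

Final answer: V_th = 0.01588 V, R_th = 19.85 Ω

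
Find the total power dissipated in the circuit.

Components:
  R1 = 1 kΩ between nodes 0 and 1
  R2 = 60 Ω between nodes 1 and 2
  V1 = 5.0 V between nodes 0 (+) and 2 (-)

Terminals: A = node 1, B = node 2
Nodal analysis, taking node 2 as the 0 V reference.
Source V1 fixes V_0 = 5 V.
KCL at each unknown node (sum of currents leaving = 0; resistances in Ω):
  Node 1: (V_1 - 5)/1000 + (V_1 - 0)/60 = 0
Collecting terms: 0.01767 × V_1 = 0.005  =>  V_1 = 0.283 V
Power in each resistor, P = (ΔV)²/R:
  P_R1 = (5 - 0.283)²/1000 = 0.02225 W
  P_R2 = (0.283 - 0)²/60 = 0.001335 W
P_total = P_R1 + P_R2 = 0.02358 W

Final answer: 0.02358 W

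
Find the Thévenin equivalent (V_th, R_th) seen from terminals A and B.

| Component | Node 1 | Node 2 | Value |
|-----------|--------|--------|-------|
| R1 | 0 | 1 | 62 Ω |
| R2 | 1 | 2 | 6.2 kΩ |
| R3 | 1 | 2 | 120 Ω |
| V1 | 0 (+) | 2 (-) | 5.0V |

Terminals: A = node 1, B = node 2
Step 1 — V_th is the open-circuit voltage V_A - V_B (nothing connected across the terminals).
Nodal analysis, taking node 2 as the 0 V reference.
Source V1 fixes V_0 = 5 V.
KCL at each unknown node (sum of currents leaving = 0; resistances in Ω):
  Node 1: (V_1 - 5)/62 + (V_1 - 0)/6200 + (V_1 - 0)/120 = 0
Collecting terms: 0.02462 × V_1 = 0.08065  =>  V_1 = 3.275 V
V_th = V_1 - V_2 = 3.275 - 0 = 3.275 V
Step 2 — R_th: zero the source — replace V1 by a short circuit (node 2 merges into node 0) — and find the resistance seen between A (node 1) and B (node 0).
Reduce the network between node 1 (A) and node 0 (B) by series/parallel combination:
  Rp1 = R1 ‖ R2 ‖ R3 (parallel, all between nodes 0 and 1) = 1/(1/62 + 1/6200 + 1/120) = 40.61 Ω
R_th = 40.61 Ω

Final answer: V_th = 3.275 V, R_th = 40.61 Ω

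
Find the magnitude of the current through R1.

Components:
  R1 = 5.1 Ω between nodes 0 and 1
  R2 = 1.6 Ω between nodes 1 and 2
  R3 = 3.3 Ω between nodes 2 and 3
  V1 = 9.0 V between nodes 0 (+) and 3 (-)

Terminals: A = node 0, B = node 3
Nodal analysis, taking node 3 as the 0 V reference.
Source V1 fixes V_0 = 9 V.
KCL at each unknown node (sum of currents leaving = 0; resistances in Ω):
  Node 1: (V_1 - 9)/5.1 + (V_1 - V_2)/1.6 = 0
  Node 2: (V_2 - V_1)/1.6 + (V_2 - 0)/3.3 = 0
Collecting terms (coefficients in siemens):
  0.8211·V_1 - 0.625·V_2 = 1.765
  0.928·V_2 - 0.625·V_1 = 0
Determinant D = (0.8211)(0.928) - (-0.625)(-0.625) = 0.3714
V_1 = [(1.765)(0.928) - (-0.625)(0)]/D = 4.41 V
V_2 = [(0.8211)(0) - (1.765)(-0.625)]/D = 2.97 V
I_R1 = (V_0 - V_1)/R1 = (9 - 4.41)/5.1 = 0.9 A
|I_R1| = 0.9 A

Final answer: |I_R1| = 0.9 A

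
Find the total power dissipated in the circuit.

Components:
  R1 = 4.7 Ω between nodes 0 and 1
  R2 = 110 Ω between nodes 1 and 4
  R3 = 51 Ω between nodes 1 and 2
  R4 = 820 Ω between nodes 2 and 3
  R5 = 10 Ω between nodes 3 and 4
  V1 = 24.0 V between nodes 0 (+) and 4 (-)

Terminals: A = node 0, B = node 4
Nodal analysis, taking node 4 as the 0 V reference.
Source V1 fixes V_0 = 24 V.
KCL at each unknown node (sum of currents leaving = 0; resistances in Ω):
  Node 1: (V_1 - 24)/4.7 + (V_1 - 0)/110 + (V_1 - V_2)/51 = 0
  Node 2: (V_2 - V_1)/51 + (V_2 - V_3)/820 = 0
  Node 3: (V_3 - V_2)/820 + (V_3 - 0)/10 = 0
Collecting terms (coefficients in siemens):
  0.2415·V_1 - 0.01961·V_2 = 5.106
  0.02083·V_2 - 0.01961·V_1 - 0.00122·V_3 = 0
  0.1012·V_3 - 0.00122·V_2 = 0
Solving these 3 simultaneous equations (Gaussian elimination) gives:
  V_1 = 22.9 V, V_2 = 21.57 V, V_3 = 0.2599 V
Power in each resistor, P = (ΔV)²/R:
  P_R1 = (24 - 22.9)²/4.7 = 0.2577 W
  P_R2 = (22.9 - 0)²/110 = 4.767 W
  P_R3 = (22.9 - 21.57)²/51 = 0.03446 W
  P_R4 = (21.57 - 0.2599)²/820 = 0.554 W
  P_R5 = (0.2599 - 0)²/10 = 0.006756 W
P_total = P_R1 + P_R2 + P_R3 + P_R4 + P_R5 = 5.62 W

Final answer: 5.62 W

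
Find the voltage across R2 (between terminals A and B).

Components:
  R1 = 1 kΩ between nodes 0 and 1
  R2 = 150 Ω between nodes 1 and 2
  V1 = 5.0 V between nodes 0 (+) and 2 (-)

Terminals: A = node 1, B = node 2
R1 and R2 are in series across V1 (node 0 → node 1 → node 2), and the output A–B is taken across R2, so this is a voltage divider.
Series current: I = V1/(R1 + R2) = 5/(1000 + 150) = 5/1150 = 0.004348 A
V_R2 = I × R2 = V1 × R2/(R1 + R2) = 5 × 150/1150 = 0.6522 V

Final answer: 0.6522 V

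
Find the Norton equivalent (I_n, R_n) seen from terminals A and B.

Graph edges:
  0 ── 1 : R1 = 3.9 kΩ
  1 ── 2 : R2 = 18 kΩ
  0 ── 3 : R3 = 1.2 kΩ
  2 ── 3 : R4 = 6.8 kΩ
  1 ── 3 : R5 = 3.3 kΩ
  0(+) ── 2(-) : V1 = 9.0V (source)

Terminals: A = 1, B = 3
Find the Thévenin equivalent first; then I_n = V_th/R_th and R_n = R_th.
Step 1 — V_th is the open-circuit voltage V_A - V_B (nothing connected across the terminals).
Nodal analysis, taking node 2 as the 0 V reference.
Source V1 fixes V_0 = 9 V.
KCL at each unknown node (sum of currents leaving = 0; resistances in Ω):
  Node 1: (V_1 - 9)/3900 + (V_1 - 0)/18000 + (V_1 - V_3)/3300 = 0
  Node 3: (V_3 - 9)/1200 + (V_3 - 0)/6800 + (V_3 - V_1)/3300 = 0
Collecting terms (coefficients in siemens):
  0.000615·V_1 - 0.000303·V_3 = 0.002308
  0.001283·V_3 - 0.000303·V_1 = 0.0075
Determinant D = (0.000615)(0.001283) - (-0.000303)(-0.000303) = 0.0000006975
V_1 = [(0.002308)(0.001283) - (-0.000303)(0.0075)]/D = 7.505 V
V_3 = [(0.000615)(0.0075) - (0.002308)(-0.000303)]/D = 7.616 V
V_th = V_1 - V_3 = 7.505 - 7.616 = -0.1108 V
Step 2 — R_th: zero the source — replace V1 by a short circuit (node 2 merges into node 0) — and find the resistance seen between A (node 1) and B (node 3).
Reduce the network between node 1 (A) and node 3 (B) by series/parallel combination:
  Rp1 = R1 ‖ R2 (parallel, both between nodes 0 and 1) = 1/(1/3900 + 1/18000) = 3205 Ω
  Rp2 = R3 ‖ R4 (parallel, both between nodes 0 and 3) = 1/(1/1200 + 1/6800) = 1020 Ω
  Rs1 = Rp1 + Rp2 (series, joined only at node 0) = 3205 + 1020 = 4225 Ω
  Rp3 = R5 ‖ Rs1 (parallel, both between nodes 1 and 3) = 1/(1/3300 + 1/4225) = 1853 Ω
R_th = 1.853 kΩ
I_n = V_th/R_th = -0.1108/1853 = -0.00005981 A, and R_n = R_th = 1.853 kΩ

Final answer: I_n = -5.981e-05 A, R_n = 1.853 kΩ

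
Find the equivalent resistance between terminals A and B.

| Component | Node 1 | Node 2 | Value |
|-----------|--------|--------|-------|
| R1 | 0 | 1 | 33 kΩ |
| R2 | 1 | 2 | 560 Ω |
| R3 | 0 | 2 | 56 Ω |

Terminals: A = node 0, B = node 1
Reduce the network between node 0 (A) and node 1 (B) by series/parallel combination:
  Rs1 = R3 + R2 (series, joined only at node 2) = 56 + 560 = 616 Ω
  Rp1 = R1 ‖ Rs1 (parallel, both between nodes 0 and 1) = 1/(1/33000 + 1/616) = 604.7 Ω
R_eq = 604.7 Ω

Final answer: 604.7 Ω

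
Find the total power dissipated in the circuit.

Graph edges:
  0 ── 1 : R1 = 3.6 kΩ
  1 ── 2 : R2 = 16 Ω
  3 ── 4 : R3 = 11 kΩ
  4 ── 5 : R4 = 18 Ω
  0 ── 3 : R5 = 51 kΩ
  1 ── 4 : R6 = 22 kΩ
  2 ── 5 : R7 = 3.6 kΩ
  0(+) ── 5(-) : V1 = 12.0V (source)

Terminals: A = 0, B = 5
Nodal analysis, taking node 5 as the 0 V reference.
Source V1 fixes V_0 = 12 V.
KCL at each unknown node (sum of currents leaving = 0; resistances in Ω):
  Node 1: (V_1 - 12)/3600 + (V_1 - V_2)/16 + (V_1 - V_4)/22000 = 0
  Node 2: (V_2 - V_1)/16 + (V_2 - 0)/3600 = 0
  Node 3: (V_3 - V_4)/11000 + (V_3 - 12)/51000 = 0
  Node 4: (V_4 - V_3)/11000 + (V_4 - 0)/18 + (V_4 - V_1)/22000 = 0
Collecting terms (coefficients in siemens):
  0.06282·V_1 - 0.0625·V_2 - 0.00004545·V_4 = 0.003333
  0.06278·V_2 - 0.0625·V_1 = 0
  0.0001105·V_3 - 0.00009091·V_4 = 0.0002353
  0.05569·V_4 - 0.00004545·V_1 - 0.00009091·V_3 = 0
Solving these 4 simultaneous equations (Gaussian elimination) gives:
  V_1 = 5.558 V, V_2 = 5.534 V, V_3 = 2.136 V, V_4 = 0.008023 V
Power in each resistor, P = (ΔV)²/R:
  P_R1 = (12 - 5.558)²/3600 = 0.01153 W
  P_R2 = (5.558 - 5.534)²/16 = 0.0000378 W
  P_R3 = (2.136 - 0.008023)²/11000 = 0.0004115 W
  P_R4 = (0.008023 - 0)²/18 = 0.000003576 W
  P_R5 = (12 - 2.136)²/51000 = 0.001908 W
  P_R6 = (5.558 - 0.008023)²/22000 = 0.0014 W
  P_R7 = (5.534 - 0)²/3600 = 0.008506 W
P_total = P_R1 + P_R2 + P_R3 + P_R4 + P_R5 + P_R6 + P_R7 = 0.02379 W

Final answer: 0.02379 W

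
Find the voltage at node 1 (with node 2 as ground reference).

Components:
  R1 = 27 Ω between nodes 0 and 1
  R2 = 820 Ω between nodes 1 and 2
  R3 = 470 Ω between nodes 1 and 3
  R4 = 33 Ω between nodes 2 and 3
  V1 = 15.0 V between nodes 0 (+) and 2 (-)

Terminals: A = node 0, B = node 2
Nodal analysis, taking node 2 as the 0 V reference.
Source V1 fixes V_0 = 15 V.
KCL at each unknown node (sum of currents leaving = 0; resistances in Ω):
  Node 1: (V_1 - 15)/27 + (V_1 - 0)/820 + (V_1 - V_3)/470 = 0
  Node 3: (V_3 - V_1)/470 + (V_3 - 0)/33 = 0
Collecting terms (coefficients in siemens):
  0.04038·V_1 - 0.002128·V_3 = 0.5556
  0.03243·V_3 - 0.002128·V_1 = 0
Determinant D = (0.04038)(0.03243) - (-0.002128)(-0.002128) = 0.001305
V_1 = [(0.5556)(0.03243) - (-0.002128)(0)]/D = 13.8 V
V_3 = [(0.04038)(0) - (0.5556)(-0.002128)]/D = 0.9057 V
The requested potential is V_1 = 13.8 V.

Final answer: V_1 = 13.8 V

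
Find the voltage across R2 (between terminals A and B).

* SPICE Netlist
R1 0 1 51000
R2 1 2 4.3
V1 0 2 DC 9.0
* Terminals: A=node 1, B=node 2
R1 and R2 are in series across V1 (node 0 → node 1 → node 2), and the output A–B is taken across R2, so this is a voltage divider.
Series current: I = V1/(R1 + R2) = 9/(51000 + 4.3) = 9/51000 = 0.0001765 A
V_R2 = I × R2 = V1 × R2/(R1 + R2) = 9 × 4.3/51000 = 0.0007588 V

Final answer: 0.0007588 V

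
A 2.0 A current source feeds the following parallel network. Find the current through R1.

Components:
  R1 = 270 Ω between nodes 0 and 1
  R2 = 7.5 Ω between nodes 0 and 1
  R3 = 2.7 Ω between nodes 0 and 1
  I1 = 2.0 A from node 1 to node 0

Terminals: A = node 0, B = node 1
All resistors sit directly between nodes 0 and 1, so they are in parallel and share one voltage V; the full source current 2 A splits among them.
1/R_par = 1/270 + 1/7.5 + 1/2.7 = 0.5074 S  =>  R_par = 1.971 Ω
V = I × R_par = 2 × 1.971 = 3.942 V
I_R1 = V/R1 = 3.942/270 = 0.0146 A

Final answer: 0.0146 A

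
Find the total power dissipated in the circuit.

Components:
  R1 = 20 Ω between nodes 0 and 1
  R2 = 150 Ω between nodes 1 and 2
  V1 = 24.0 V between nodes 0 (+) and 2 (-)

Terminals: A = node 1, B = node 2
Nodal analysis, taking node 2 as the 0 V reference.
Source V1 fixes V_0 = 24 V.
KCL at each unknown node (sum of currents leaving = 0; resistances in Ω):
  Node 1: (V_1 - 24)/20 + (V_1 - 0)/150 = 0
Collecting terms: 0.05667 × V_1 = 1.2  =>  V_1 = 21.18 V
Power in each resistor, P = (ΔV)²/R:
  P_R1 = (24 - 21.18)²/20 = 0.3986 W
  P_R2 = (21.18 - 0)²/150 = 2.99 W
P_total = P_R1 + P_R2 = 3.388 W

Final answer: 3.388 W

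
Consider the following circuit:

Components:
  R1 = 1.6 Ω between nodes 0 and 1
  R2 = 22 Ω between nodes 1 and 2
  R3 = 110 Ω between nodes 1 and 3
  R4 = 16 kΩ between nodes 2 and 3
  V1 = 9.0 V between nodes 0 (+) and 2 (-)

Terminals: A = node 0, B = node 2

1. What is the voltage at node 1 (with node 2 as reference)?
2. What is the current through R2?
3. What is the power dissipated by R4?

Nodal analysis, taking node 2 as the 0 V reference.
Source V1 fixes V_0 = 9 V.
KCL at each unknown node (sum of currents leaving = 0; resistances in Ω):
  Node 1: (V_1 - 9)/1.6 + (V_1 - 0)/22 + (V_1 - V_3)/110 = 0
  Node 3: (V_3 - V_1)/110 + (V_3 - 0)/16000 = 0
Collecting terms (coefficients in siemens):
  0.6795·V_1 - 0.009091·V_3 = 5.625
  0.009153·V_3 - 0.009091·V_1 = 0
Determinant D = (0.6795)(0.009153) - (-0.009091)(-0.009091) = 0.006138
V_1 = [(5.625)(0.009153) - (-0.009091)(0)]/D = 8.389 V
V_3 = [(0.6795)(0) - (5.625)(-0.009091)]/D = 8.332 V
Part 1:
  Read off the nodal solution: V_1 = 8.389 V
Part 2:
  I_R2 = (V_1 - V_2)/R2 = (8.389 - 0)/22 = 0.3813 A
  Magnitude: I_R2 = 0.3813 A
Part 3:
  I_R4 = (V_2 - V_3)/R4 = (0 - 8.332)/16000 = -0.0005207 A
  P_R4 = I_R4² × R4 = (-0.0005207)² × 16000 = 0.004339 W

Final answers:
1. V_1 = 8.389 V
2. I_R2 = 0.3813 A
3. P_R4 = 0.004339 W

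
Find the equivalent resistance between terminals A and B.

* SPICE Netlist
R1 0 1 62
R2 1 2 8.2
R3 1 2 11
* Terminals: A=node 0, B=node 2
Reduce the network between node 0 (A) and node 2 (B) by series/parallel combination:
  Rp1 = R2 ‖ R3 (parallel, both between nodes 1 and 2) = 1/(1/8.2 + 1/11) = 4.698 Ω
  Rs1 = R1 + Rp1 (series, joined only at node 1) = 62 + 4.698 = 66.7 Ω
R_eq = 66.7 Ω

Final answer: 66.7 Ω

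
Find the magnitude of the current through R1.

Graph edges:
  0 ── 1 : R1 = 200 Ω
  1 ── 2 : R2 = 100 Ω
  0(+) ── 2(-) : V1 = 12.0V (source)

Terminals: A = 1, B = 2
Nodal analysis, taking node 2 as the 0 V reference.
Source V1 fixes V_0 = 12 V.
KCL at each unknown node (sum of currents leaving = 0; resistances in Ω):
  Node 1: (V_1 - 12)/200 + (V_1 - 0)/100 = 0
Collecting terms: 0.015 × V_1 = 0.06  =>  V_1 = 4 V
I_R1 = (V_0 - V_1)/R1 = (12 - 4)/200 = 0.04 A
|I_R1| = 0.04 A

Final answer: |I_R1| = 0.04 A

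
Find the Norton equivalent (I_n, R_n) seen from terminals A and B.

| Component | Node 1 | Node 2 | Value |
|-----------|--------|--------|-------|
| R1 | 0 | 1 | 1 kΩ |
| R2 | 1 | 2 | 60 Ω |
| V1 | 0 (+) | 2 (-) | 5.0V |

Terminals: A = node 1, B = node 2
Find the Thévenin equivalent first; then I_n = V_th/R_th and R_n = R_th.
Step 1 — V_th is the open-circuit voltage V_A - V_B (nothing connected across the terminals).
Nodal analysis, taking node 2 as the 0 V reference.
Source V1 fixes V_0 = 5 V.
KCL at each unknown node (sum of currents leaving = 0; resistances in Ω):
  Node 1: (V_1 - 5)/1000 + (V_1 - 0)/60 = 0
Collecting terms: 0.01767 × V_1 = 0.005  =>  V_1 = 0.283 V
V_th = V_1 - V_2 = 0.283 - 0 = 0.283 V
Step 2 — R_th: zero the source — replace V1 by a short circuit (node 2 merges into node 0) — and find the resistance seen between A (node 1) and B (node 0).
Reduce the network between node 1 (A) and node 0 (B) by series/parallel combination:
  Rp1 = R1 ‖ R2 (parallel, both between nodes 0 and 1) = 1/(1/1000 + 1/60) = 56.6 Ω
R_th = 56.6 Ω
I_n = V_th/R_th = 0.283/56.6 = 0.005 A, and R_n = R_th = 56.6 Ω

Final answer: I_n = 0.005 A, R_n = 56.6 Ω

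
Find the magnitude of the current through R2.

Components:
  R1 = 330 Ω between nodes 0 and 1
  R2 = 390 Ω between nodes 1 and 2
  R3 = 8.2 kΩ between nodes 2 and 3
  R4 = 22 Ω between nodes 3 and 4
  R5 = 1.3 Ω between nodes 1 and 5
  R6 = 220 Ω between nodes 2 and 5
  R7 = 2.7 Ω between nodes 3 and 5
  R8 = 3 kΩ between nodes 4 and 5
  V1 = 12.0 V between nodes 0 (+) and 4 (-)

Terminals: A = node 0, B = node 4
Nodal analysis, taking node 4 as the 0 V reference.
Source V1 fixes V_0 = 12 V.
KCL at each unknown node (sum of currents leaving = 0; resistances in Ω):
  Node 1: (V_1 - 12)/330 + (V_1 - V_2)/390 + (V_1 - V_5)/1.3 = 0
  Node 2: (V_2 - V_1)/390 + (V_2 - V_3)/8200 + (V_2 - V_5)/220 = 0
  Node 3: (V_3 - V_2)/8200 + (V_3 - 0)/22 + (V_3 - V_5)/2.7 = 0
  Node 5: (V_5 - V_1)/1.3 + (V_5 - V_2)/220 + (V_5 - V_3)/2.7 + (V_5 - 0)/3000 = 0
Collecting terms (coefficients in siemens):
  0.7748·V_1 - 0.002564·V_2 - 0.7692·V_5 = 0.03636
  0.007232·V_2 - 0.002564·V_1 - 0.000122·V_3 - 0.004545·V_5 = 0
  0.4159·V_3 - 0.000122·V_2 - 0.3704·V_5 = 0
  1.144·V_5 - 0.7692·V_1 - 0.004545·V_2 - 0.3704·V_3 = 0
Solving these 4 simultaneous equations (Gaussian elimination) gives:
  V_1 = 0.87 V, V_2 = 0.8402 V, V_3 = 0.7359 V, V_5 = 0.8262 V
I_R2 = (V_1 - V_2)/R2 = (0.87 - 0.8402)/390 = 0.0000763 A
|I_R2| = 0.0000763 A

Final answer: |I_R2| = 7.63e-05 A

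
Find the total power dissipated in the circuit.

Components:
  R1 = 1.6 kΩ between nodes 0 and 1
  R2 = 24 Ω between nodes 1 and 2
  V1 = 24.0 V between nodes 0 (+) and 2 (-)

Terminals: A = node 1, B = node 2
Nodal analysis, taking node 2 as the 0 V reference.
Source V1 fixes V_0 = 24 V.
KCL at each unknown node (sum of currents leaving = 0; resistances in Ω):
  Node 1: (V_1 - 24)/1600 + (V_1 - 0)/24 = 0
Collecting terms: 0.04229 × V_1 = 0.015  =>  V_1 = 0.3547 V
Power in each resistor, P = (ΔV)²/R:
  P_R1 = (24 - 0.3547)²/1600 = 0.3494 W
  P_R2 = (0.3547 - 0)²/24 = 0.005242 W
P_total = P_R1 + P_R2 = 0.3547 W

Final answer: 0.3547 W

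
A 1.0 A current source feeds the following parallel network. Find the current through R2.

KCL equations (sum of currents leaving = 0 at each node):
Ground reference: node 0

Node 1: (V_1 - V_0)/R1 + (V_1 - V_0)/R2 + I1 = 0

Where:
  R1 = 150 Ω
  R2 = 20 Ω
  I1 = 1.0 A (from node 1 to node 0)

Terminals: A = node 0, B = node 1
All resistors sit directly between nodes 0 and 1, so they are in parallel and share one voltage V; the full source current 1 A splits among them.
1/R_par = 1/150 + 1/20 = 0.05667 S  =>  R_par = 17.65 Ω
V = I × R_par = 1 × 17.65 = 17.65 V
I_R2 = V/R2 = 17.65/20 = 0.8824 A

Final answer: 0.8824 A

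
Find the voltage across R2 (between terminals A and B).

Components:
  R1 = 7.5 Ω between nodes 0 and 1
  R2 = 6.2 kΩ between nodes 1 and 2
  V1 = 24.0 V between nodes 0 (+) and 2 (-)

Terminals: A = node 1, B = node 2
R1 and R2 are in series across V1 (node 0 → node 1 → node 2), and the output A–B is taken across R2, so this is a voltage divider.
Series current: I = V1/(R1 + R2) = 24/(7.5 + 6200) = 24/6208 = 0.003866 A
V_R2 = I × R2 = V1 × R2/(R1 + R2) = 24 × 6200/6208 = 23.97 V

Final answer: 23.97 V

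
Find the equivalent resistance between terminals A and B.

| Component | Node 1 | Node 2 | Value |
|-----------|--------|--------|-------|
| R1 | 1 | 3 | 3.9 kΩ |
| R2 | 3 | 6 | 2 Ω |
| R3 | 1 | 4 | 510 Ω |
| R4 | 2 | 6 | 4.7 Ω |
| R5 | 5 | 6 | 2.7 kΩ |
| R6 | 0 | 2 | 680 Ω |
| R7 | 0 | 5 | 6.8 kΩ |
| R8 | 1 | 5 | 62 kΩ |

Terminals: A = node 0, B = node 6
Reduce the network between node 0 (A) and node 6 (B) by series/parallel combination:
  Rs1 = R6 + R4 (series, joined only at node 2) = 680 + 4.7 = 684.7 Ω
  Rs2 = R1 + R2 (series, joined only at node 3) = 3900 + 2 = 3902 Ω
  R3 touches the rest of the network only at node 1 (its other end, node 4, goes nowhere), so no current can flow through it — remove it.
  Rs3 = R8 + Rs2 (series, joined only at node 1) = 62000 + 3902 = 65900 Ω
  Rp1 = R5 ‖ Rs3 (parallel, both between nodes 5 and 6) = 1/(1/2700 + 1/65900) = 2594 Ω
  Rs4 = R7 + Rp1 (series, joined only at node 5) = 6800 + 2594 = 9394 Ω
  Rp2 = Rs1 ‖ Rs4 (parallel, both between nodes 0 and 6) = 1/(1/684.7 + 1/9394) = 638.2 Ω
R_eq = 638.2 Ω

Final answer: 638.2 Ω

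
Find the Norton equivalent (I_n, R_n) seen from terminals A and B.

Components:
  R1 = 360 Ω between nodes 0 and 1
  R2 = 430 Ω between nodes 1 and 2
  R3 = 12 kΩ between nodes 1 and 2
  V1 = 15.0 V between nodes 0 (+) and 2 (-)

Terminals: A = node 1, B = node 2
Find the Thévenin equivalent first; then I_n = V_th/R_th and R_n = R_th.
Step 1 — V_th is the open-circuit voltage V_A - V_B (nothing connected across the terminals).
Nodal analysis, taking node 2 as the 0 V reference.
Source V1 fixes V_0 = 15 V.
KCL at each unknown node (sum of currents leaving = 0; resistances in Ω):
  Node 1: (V_1 - 15)/360 + (V_1 - 0)/430 + (V_1 - 0)/12000 = 0
Collecting terms: 0.005187 × V_1 = 0.04167  =>  V_1 = 8.033 V
V_th = V_1 - V_2 = 8.033 - 0 = 8.033 V
Step 2 — R_th: zero the source — replace V1 by a short circuit (node 2 merges into node 0) — and find the resistance seen between A (node 1) and B (node 0).
Reduce the network between node 1 (A) and node 0 (B) by series/parallel combination:
  Rp1 = R1 ‖ R2 ‖ R3 (parallel, all between nodes 0 and 1) = 1/(1/360 + 1/430 + 1/12000) = 192.8 Ω
R_th = 192.8 Ω
I_n = V_th/R_th = 8.033/192.8 = 0.04167 A, and R_n = R_th = 192.8 Ω

Final answer: I_n = 0.04167 A, R_n = 192.8 Ω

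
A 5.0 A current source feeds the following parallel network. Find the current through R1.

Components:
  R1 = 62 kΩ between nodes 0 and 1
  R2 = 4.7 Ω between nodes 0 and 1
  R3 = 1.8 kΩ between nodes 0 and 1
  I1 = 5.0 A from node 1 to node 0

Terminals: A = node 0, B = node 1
All resistors sit directly between nodes 0 and 1, so they are in parallel and share one voltage V; the full source current 5 A splits among them.
1/R_par = 1/62000 + 1/4.7 + 1/1800 = 0.2133 S  =>  R_par = 4.687 Ω
V = I × R_par = 5 × 4.687 = 23.44 V
I_R1 = V/R1 = 23.44/62000 = 0.000378 A

Final answer: 0.000378 A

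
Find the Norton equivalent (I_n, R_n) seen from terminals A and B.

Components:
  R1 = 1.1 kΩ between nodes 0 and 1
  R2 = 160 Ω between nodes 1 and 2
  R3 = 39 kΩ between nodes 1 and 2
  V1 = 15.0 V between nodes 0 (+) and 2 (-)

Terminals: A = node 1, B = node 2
Find the Thévenin equivalent first; then I_n = V_th/R_th and R_n = R_th.
Step 1 — V_th is the open-circuit voltage V_A - V_B (nothing connected across the terminals).
Nodal analysis, taking node 2 as the 0 V reference.
Source V1 fixes V_0 = 15 V.
KCL at each unknown node (sum of currents leaving = 0; resistances in Ω):
  Node 1: (V_1 - 15)/1100 + (V_1 - 0)/160 + (V_1 - 0)/39000 = 0
Collecting terms: 0.007185 × V_1 = 0.01364  =>  V_1 = 1.898 V
V_th = V_1 - V_2 = 1.898 - 0 = 1.898 V
Step 2 — R_th: zero the source — replace V1 by a short circuit (node 2 merges into node 0) — and find the resistance seen between A (node 1) and B (node 0).
Reduce the network between node 1 (A) and node 0 (B) by series/parallel combination:
  Rp1 = R1 ‖ R2 ‖ R3 (parallel, all between nodes 0 and 1) = 1/(1/1100 + 1/160 + 1/39000) = 139.2 Ω
R_th = 139.2 Ω
I_n = V_th/R_th = 1.898/139.2 = 0.01364 A, and R_n = R_th = 139.2 Ω

Final answer: I_n = 0.01364 A, R_n = 139.2 Ω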